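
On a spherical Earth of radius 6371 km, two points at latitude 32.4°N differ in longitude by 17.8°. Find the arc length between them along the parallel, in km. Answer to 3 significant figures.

1670 km

Arc length along a parallel = R cos φ · Δλ (with Δλ in radians).
= 6371 × cos 32.4° × (17.8° × π/180) = 6371 × 0.8443 × 0.3107 ≈ 1670 km.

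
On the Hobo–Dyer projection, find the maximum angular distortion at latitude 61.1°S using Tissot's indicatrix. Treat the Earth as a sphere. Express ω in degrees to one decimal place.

Hobo–Dyer is a cylindrical equal-area projection with standard parallels at ±37.5°. A cylindrical equal-area projection with standard parallel φ₀ has meridian scale h = cos φ / cos φ₀ and parallel scale k = cos φ₀ / cos φ (so areas are preserved, h·k = 1).
At 61.1°: h = 0.6092, k = 1.642; principal scales a = 1.642, b = 0.6092.
sin(ω/2) = (a − b)/(a + b) = 1.032/2.251 = 0.4587, so ω = 2 arcsin(0.4587) ≈ 54.6°.

54.6°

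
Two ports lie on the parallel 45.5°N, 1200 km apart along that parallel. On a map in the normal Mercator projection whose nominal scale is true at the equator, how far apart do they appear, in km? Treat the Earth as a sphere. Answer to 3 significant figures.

1710 km

For Mercator, h = k = sec φ (a conformal cylindrical projection has a single point scale, 1/cos φ).
Along the parallel, k = sec 45.5° = 1/0.7009 = 1.427.
Map distance = 1200 × 1.427 ≈ 1710 km.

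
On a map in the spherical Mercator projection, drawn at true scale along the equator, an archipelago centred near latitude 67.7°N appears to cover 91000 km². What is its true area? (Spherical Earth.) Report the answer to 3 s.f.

For Mercator, h = k = sec φ (a conformal cylindrical projection has a single point scale, 1/cos φ).
Areal scale = k² = sec²φ = 1/cos²(67.7°) = 1/0.3795² = 6.945.
True area = apparent / (areal scale) = 91000 / 6.945 ≈ 13100 km².

13100 km²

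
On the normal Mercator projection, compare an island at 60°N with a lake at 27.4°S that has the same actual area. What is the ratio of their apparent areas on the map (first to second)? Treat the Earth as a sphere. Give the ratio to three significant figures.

3.15

Mercator areal scale is sec²φ.
At 60°: sec²(60°) = 1/0.5000² = 4.000.
At 27.4°: sec²(27.4°) = 1/0.8878² = 1.269.
Ratio = 4.000/1.269 = cos²(27.4°)/cos²(60°) ≈ 3.15.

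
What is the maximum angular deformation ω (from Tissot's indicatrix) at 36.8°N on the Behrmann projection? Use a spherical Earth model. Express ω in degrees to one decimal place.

9.0°

Behrmann is a cylindrical equal-area projection with standard parallels at ±30°. Cylindrical equal-area (φ₀ = 30°): h = cos φ / cos 30° along meridians, k = cos 30° / cos φ along parallels; h·k = 1.
At 36.8°: h = 0.9246, k = 1.082; principal scales a = 1.082, b = 0.9246.
sin(ω/2) = (a − b)/(a + b) = 0.1569/2.006 = 0.07823, so ω = 2 arcsin(0.07823) ≈ 9.0°.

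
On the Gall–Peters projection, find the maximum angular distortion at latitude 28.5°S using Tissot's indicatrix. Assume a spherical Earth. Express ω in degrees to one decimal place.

Gall–Peters is a cylindrical equal-area projection with standard parallels at ±45°. Cylindrical equal-area (φ₀ = 45°): h = cos φ / cos 45° along meridians, k = cos 45° / cos φ along parallels; h·k = 1.
At 28.5°: h = 1.243, k = 0.8046; principal scales a = 1.243, b = 0.8046.
sin(ω/2) = (a − b)/(a + b) = 0.4382/2.047 = 0.2140, so ω = 2 arcsin(0.2140) ≈ 24.7°.

24.7°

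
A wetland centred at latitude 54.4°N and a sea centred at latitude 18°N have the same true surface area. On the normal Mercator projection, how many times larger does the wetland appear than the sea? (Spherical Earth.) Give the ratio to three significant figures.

Mercator areal scale is sec²φ.
At 54.4°: sec²(54.4°) = 1/0.5821² = 2.951.
At 18°: sec²(18°) = 1/0.9511² = 1.106.
Ratio = 2.951/1.106 = cos²(18°)/cos²(54.4°) ≈ 2.67.

2.67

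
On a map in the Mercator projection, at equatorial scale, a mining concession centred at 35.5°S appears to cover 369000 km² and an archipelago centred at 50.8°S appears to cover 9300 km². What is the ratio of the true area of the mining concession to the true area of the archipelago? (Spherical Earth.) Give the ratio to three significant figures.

Mercator's areal exaggeration is sec²φ; hence true area = (apparent area) · cos²φ.
True area of mining concession: 369000 × cos²(35.5°) = 369000 × 0.6628 = 244600 km².
True area of archipelago: 9300 × cos²(50.8°) = 9300 × 0.3995 = 3715 km².
Ratio = 244600 / 3715 ≈ 65.8.

65.8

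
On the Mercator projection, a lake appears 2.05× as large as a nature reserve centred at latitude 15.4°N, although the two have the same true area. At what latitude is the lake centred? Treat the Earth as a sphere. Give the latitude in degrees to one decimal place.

47.7°

On Mercator, (apparent₁)/(apparent₂) = sec²φ₁ / sec²φ₂ when true areas are equal.
cos²φ₂ / cos²φ₁ = 2.05  ⇒  cos φ₁ = cos 15.4° / √2.05 = 0.9641/1.432 = 0.6734.
φ₁ = arccos(0.6734) ≈ 47.7°.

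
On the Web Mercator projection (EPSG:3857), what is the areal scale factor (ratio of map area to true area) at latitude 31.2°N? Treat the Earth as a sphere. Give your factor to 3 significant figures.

For Mercator, h = k = sec φ (a conformal cylindrical projection has a single point scale, 1/cos φ).
Areal scale = k² = sec²φ = 1/cos²(31.2°) = 1/0.8554² = 1.367.

1.37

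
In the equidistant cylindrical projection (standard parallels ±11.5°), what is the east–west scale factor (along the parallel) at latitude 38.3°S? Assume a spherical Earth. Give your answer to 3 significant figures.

The equidistant cylindrical projection with φ₀ = 11.5° has h = 1 (meridians true) and k = cos φ₀ / cos φ along parallels.
k = cos 11.5° / cos 38.3° = 0.9799/0.7848 = 1.249.

1.25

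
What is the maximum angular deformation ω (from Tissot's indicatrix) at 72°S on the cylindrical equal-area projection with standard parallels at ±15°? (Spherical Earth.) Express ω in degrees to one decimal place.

109.0°

Cylindrical equal-area (φ₀ = 15°): h = cos φ / cos 15° along meridians, k = cos 15° / cos φ along parallels; h·k = 1.
At 72°: h = 0.3199, k = 3.126; principal scales a = 3.126, b = 0.3199.
sin(ω/2) = (a − b)/(a + b) = 2.806/3.446 = 0.8143, so ω = 2 arcsin(0.8143) ≈ 109.0°.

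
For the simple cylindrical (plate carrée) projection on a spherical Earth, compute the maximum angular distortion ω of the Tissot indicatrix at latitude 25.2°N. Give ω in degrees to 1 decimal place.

In the plate carrée (x = Rλ, y = Rφ), meridians are true-scale (h = 1) and parallels are stretched by k = sec φ.
At 25.2°: h = 1.000, k = 1.105; principal scales a = 1.105, b = 1.000.
sin(ω/2) = (a − b)/(a + b) = 0.1052/2.105 = 0.04996, so ω = 2 arcsin(0.04996) ≈ 5.7°.

5.7°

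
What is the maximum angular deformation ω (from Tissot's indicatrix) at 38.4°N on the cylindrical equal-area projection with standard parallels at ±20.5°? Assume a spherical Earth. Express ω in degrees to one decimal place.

Cylindrical equal-area (φ₀ = 20.5°): h = cos φ / cos 20.5° along meridians, k = cos 20.5° / cos φ along parallels; h·k = 1.
At 38.4°: h = 0.8367, k = 1.195; principal scales a = 1.195, b = 0.8367.
sin(ω/2) = (a − b)/(a + b) = 0.3585/2.032 = 0.1764, so ω = 2 arcsin(0.1764) ≈ 20.3°.

20.3°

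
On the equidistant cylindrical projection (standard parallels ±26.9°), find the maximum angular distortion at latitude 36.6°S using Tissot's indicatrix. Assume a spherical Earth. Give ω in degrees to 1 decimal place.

6.0°

With standard parallel φ₀ = 26.9°, the equirectangular projection gives x = Rλ cos φ₀, y = Rφ, so h = 1 and k = cos 26.9° / cos φ.
At 36.6°: h = 1.000, k = 1.111; principal scales a = 1.111, b = 1.000.
sin(ω/2) = (a − b)/(a + b) = 0.1108/2.111 = 0.05251, so ω = 2 arcsin(0.05251) ≈ 6.0°.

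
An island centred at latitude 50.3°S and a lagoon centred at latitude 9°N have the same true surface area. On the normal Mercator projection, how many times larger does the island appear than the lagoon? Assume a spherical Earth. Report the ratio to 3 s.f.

Mercator is conformal with k = sec φ, so areal scale = k² = sec²φ.
At 50.3°: sec²(50.3°) = 1/0.6388² = 2.451.
At 9°: sec²(9°) = 1/0.9877² = 1.025.
Ratio = 2.451/1.025 = cos²(9°)/cos²(50.3°) ≈ 2.39.

2.39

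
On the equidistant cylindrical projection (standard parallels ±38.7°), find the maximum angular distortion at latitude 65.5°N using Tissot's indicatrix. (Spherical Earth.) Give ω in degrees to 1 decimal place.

The equidistant cylindrical projection with φ₀ = 38.7° has h = 1 (meridians true) and k = cos φ₀ / cos φ along parallels.
At 65.5°: h = 1.000, k = 1.882; principal scales a = 1.882, b = 1.000.
sin(ω/2) = (a − b)/(a + b) = 0.8819/2.882 = 0.3060, so ω = 2 arcsin(0.3060) ≈ 35.6°.

35.6°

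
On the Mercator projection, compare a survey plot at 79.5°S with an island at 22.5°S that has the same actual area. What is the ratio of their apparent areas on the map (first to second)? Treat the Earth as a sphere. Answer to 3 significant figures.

On Mercator, area is exaggerated by sec²φ = 1/cos²φ.
At 79.5°: sec²(79.5°) = 1/0.1822² = 30.11.
At 22.5°: sec²(22.5°) = 1/0.9239² = 1.172.
Ratio = 30.11/1.172 = cos²(22.5°)/cos²(79.5°) ≈ 25.7.

25.7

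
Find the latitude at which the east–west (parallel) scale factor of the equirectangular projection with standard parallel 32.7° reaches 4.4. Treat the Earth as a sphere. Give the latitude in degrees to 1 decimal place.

The equidistant cylindrical projection with φ₀ = 32.7° has h = 1 (meridians true) and k = cos φ₀ / cos φ along parallels.
k = cos φ₀ / cos φ = 4.4  ⇒  cos φ = cos 32.7° / 4.4 = 0.1913.
φ = arccos(0.1913) ≈ 79.0°.

79.0°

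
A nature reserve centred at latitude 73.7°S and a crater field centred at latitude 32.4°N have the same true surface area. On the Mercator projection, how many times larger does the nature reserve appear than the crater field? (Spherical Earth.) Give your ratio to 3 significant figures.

9.05

Mercator is conformal with k = sec φ, so areal scale = k² = sec²φ.
At 73.7°: sec²(73.7°) = 1/0.2807² = 12.69.
At 32.4°: sec²(32.4°) = 1/0.8443² = 1.403.
Ratio = 12.69/1.403 = cos²(32.4°)/cos²(73.7°) ≈ 9.05.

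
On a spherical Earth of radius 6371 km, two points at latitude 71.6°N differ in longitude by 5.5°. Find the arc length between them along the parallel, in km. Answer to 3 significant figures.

Arc length along a parallel = R cos φ · Δλ (with Δλ in radians).
= 6371 × cos 71.6° × (5.5° × π/180) = 6371 × 0.3156 × 0.09599 ≈ 193 km.

193 km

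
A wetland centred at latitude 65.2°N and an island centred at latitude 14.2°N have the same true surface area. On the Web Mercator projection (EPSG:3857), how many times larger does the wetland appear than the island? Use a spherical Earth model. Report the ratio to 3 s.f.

Mercator is conformal with k = sec φ, so areal scale = k² = sec²φ.
At 65.2°: sec²(65.2°) = 1/0.4195² = 5.684.
At 14.2°: sec²(14.2°) = 1/0.9694² = 1.064.
Ratio = 5.684/1.064 = cos²(14.2°)/cos²(65.2°) ≈ 5.34.

5.34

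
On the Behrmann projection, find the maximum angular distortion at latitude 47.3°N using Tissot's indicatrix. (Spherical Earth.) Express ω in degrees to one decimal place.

The Behrmann projection is cylindrical equal-area with φ₀ = 30°. Cylindrical equal-area (φ₀ = 30°): h = cos φ / cos 30° along meridians, k = cos 30° / cos φ along parallels; h·k = 1.
At 47.3°: h = 0.7831, k = 1.277; principal scales a = 1.277, b = 0.7831.
sin(ω/2) = (a − b)/(a + b) = 0.4940/2.060 = 0.2398, so ω = 2 arcsin(0.2398) ≈ 27.7°.

27.7°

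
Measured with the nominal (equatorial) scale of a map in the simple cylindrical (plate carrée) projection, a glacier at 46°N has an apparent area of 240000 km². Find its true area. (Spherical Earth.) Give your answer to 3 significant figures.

Plate carrée maps x = Rλ, y = Rφ. The meridian scale is h = 1 and the parallel scale is k = 1/cos φ = sec φ.
Areal scale = h·k = 1 × sec φ; at 46°, h = 1.000, k = 1.440, so h·k = 1.440.
True area = apparent / (areal scale) = 240000 / 1.440 ≈ 167000 km².

167000 km²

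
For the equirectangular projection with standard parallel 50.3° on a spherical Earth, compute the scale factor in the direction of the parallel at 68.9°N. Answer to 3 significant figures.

1.77

In the equirectangular projection with standard parallel φ₀ = 50.3° (x = Rλ cos φ₀, y = Rφ), meridians are true-scale (h = 1) and the parallel scale is k = cos φ₀ / cos φ.
k = cos 50.3° / cos 68.9° = 0.6388/0.3600 = 1.774.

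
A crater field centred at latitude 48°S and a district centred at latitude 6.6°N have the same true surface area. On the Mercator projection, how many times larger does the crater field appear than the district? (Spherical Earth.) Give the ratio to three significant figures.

On Mercator, area is exaggerated by sec²φ = 1/cos²φ.
At 48°: sec²(48°) = 1/0.6691² = 2.233.
At 6.6°: sec²(6.6°) = 1/0.9934² = 1.013.
Ratio = 2.233/1.013 = cos²(6.6°)/cos²(48°) ≈ 2.20.

2.20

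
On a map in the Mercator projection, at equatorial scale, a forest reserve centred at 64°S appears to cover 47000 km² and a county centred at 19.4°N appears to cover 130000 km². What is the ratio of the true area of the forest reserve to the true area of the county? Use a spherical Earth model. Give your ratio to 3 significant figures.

On Mercator the areal scale is sec²φ, so true area = apparent × cos²φ.
True area of forest reserve: 47000 × cos²(64°) = 47000 × 0.1922 = 9032 km².
True area of county: 130000 × cos²(19.4°) = 130000 × 0.8897 = 115700 km².
Ratio = 9032 / 115700 ≈ 0.0781.

0.0781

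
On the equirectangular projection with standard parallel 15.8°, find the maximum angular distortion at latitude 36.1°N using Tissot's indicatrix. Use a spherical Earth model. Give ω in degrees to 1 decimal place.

10.0°

The equidistant cylindrical projection with φ₀ = 15.8° has h = 1 (meridians true) and k = cos φ₀ / cos φ along parallels.
At 36.1°: h = 1.000, k = 1.191; principal scales a = 1.191, b = 1.000.
sin(ω/2) = (a − b)/(a + b) = 0.1909/2.191 = 0.08712, so ω = 2 arcsin(0.08712) ≈ 10.0°.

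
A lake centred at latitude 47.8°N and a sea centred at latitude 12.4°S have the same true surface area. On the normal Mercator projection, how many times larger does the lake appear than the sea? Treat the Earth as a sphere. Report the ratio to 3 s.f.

2.11

Mercator is conformal with k = sec φ, so areal scale = k² = sec²φ.
At 47.8°: sec²(47.8°) = 1/0.6717² = 2.216.
At 12.4°: sec²(12.4°) = 1/0.9767² = 1.048.
Ratio = 2.216/1.048 = cos²(12.4°)/cos²(47.8°) ≈ 2.11.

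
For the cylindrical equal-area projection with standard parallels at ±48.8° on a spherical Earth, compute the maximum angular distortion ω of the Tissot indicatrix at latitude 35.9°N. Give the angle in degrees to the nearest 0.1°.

23.5°

A cylindrical equal-area projection with standard parallel φ₀ has meridian scale h = cos φ / cos φ₀ and parallel scale k = cos φ₀ / cos φ (so areas are preserved, h·k = 1).
At 35.9°: h = 1.230, k = 0.8132; principal scales a = 1.230, b = 0.8132.
sin(ω/2) = (a − b)/(a + b) = 0.4166/2.043 = 0.2039, so ω = 2 arcsin(0.2039) ≈ 23.5°.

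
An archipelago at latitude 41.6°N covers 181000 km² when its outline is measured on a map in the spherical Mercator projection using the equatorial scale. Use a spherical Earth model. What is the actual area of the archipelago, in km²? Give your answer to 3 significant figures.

Mercator is conformal, so the point scale is isotropic: h = k = sec φ = 1/cos φ.
Areal scale = k² = sec²φ = 1/cos²(41.6°) = 1/0.7478² = 1.788.
True area = apparent / (areal scale) = 181000 / 1.788 ≈ 101000 km².

101000 km²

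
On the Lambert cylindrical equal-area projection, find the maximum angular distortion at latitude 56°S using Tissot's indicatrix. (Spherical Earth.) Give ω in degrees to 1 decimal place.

63.1°

The Lambert cylindrical equal-area projection is the cylindrical equal-area projection with its standard parallel at the equator (φ₀ = 0). Cylindrical equal-area (φ₀ = 0°): h = cos φ / cos 0° along meridians, k = cos 0° / cos φ along parallels; h·k = 1.
At 56°: h = 0.5592, k = 1.788; principal scales a = 1.788, b = 0.5592.
sin(ω/2) = (a − b)/(a + b) = 1.229/2.347 = 0.5236, so ω = 2 arcsin(0.5236) ≈ 63.1°.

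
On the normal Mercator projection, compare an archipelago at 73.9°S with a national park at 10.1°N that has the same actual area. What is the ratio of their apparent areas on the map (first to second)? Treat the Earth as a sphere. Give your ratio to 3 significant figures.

12.6

Mercator is conformal with k = sec φ, so areal scale = k² = sec²φ.
At 73.9°: sec²(73.9°) = 1/0.2773² = 13.00.
At 10.1°: sec²(10.1°) = 1/0.9845² = 1.032.
Ratio = 13.00/1.032 = cos²(10.1°)/cos²(73.9°) ≈ 12.6.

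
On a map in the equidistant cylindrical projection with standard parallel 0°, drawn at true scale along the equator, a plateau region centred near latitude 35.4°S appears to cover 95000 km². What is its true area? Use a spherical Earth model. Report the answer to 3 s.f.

77400 km²

In the plate carrée (x = Rλ, y = Rφ), meridians are true-scale (h = 1) and parallels are stretched by k = sec φ.
Areal scale = h·k = 1 × sec φ; at 35.4°, h = 1.000, k = 1.227, so h·k = 1.227.
True area = apparent / (areal scale) = 95000 / 1.227 ≈ 77400 km².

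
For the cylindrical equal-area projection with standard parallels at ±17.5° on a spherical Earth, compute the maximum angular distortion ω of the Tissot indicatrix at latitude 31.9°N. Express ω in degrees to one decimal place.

13.3°

Cylindrical equal-area (φ₀ = 17.5°): h = cos φ / cos 17.5° along meridians, k = cos 17.5° / cos φ along parallels; h·k = 1.
At 31.9°: h = 0.8902, k = 1.123; principal scales a = 1.123, b = 0.8902.
sin(ω/2) = (a − b)/(a + b) = 0.2332/2.014 = 0.1158, so ω = 2 arcsin(0.1158) ≈ 13.3°.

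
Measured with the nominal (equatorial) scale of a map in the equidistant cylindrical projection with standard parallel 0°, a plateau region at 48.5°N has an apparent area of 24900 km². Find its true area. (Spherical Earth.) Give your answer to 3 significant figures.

16500 km²

Plate carrée maps x = Rλ, y = Rφ. The meridian scale is h = 1 and the parallel scale is k = 1/cos φ = sec φ.
Areal scale = h·k = 1 × sec φ; at 48.5°, h = 1.000, k = 1.509, so h·k = 1.509.
True area = apparent / (areal scale) = 24900 / 1.509 ≈ 16500 km².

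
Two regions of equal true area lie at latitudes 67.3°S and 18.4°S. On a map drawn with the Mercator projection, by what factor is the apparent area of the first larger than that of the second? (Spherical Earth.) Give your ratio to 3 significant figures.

Mercator is conformal with k = sec φ, so areal scale = k² = sec²φ.
At 67.3°: sec²(67.3°) = 1/0.3859² = 6.715.
At 18.4°: sec²(18.4°) = 1/0.9489² = 1.111.
Ratio = 6.715/1.111 = cos²(18.4°)/cos²(67.3°) ≈ 6.05.

6.05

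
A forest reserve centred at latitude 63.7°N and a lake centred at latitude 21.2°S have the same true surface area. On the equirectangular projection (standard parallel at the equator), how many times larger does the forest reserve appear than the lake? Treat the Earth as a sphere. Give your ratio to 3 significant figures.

2.10

Plate carrée maps x = Rλ, y = Rφ. The meridian scale is h = 1 and the parallel scale is k = 1/cos φ = sec φ.
Areal scale at 63.7°: h·k = 1.000 × 2.257 = 2.257.
Areal scale at 21.2°: h·k = 1.000 × 1.073 = 1.073.
Ratio = 2.257/1.073 ≈ 2.10.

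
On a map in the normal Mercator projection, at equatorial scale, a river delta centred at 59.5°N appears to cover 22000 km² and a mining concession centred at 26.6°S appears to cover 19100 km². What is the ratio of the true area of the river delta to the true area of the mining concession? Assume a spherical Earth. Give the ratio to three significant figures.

Mercator's areal exaggeration is sec²φ; hence true area = (apparent area) · cos²φ.
True area of river delta: 22000 × cos²(59.5°) = 22000 × 0.2576 = 5667 km².
True area of mining concession: 19100 × cos²(26.6°) = 19100 × 0.7995 = 15270 km².
Ratio = 5667 / 15270 ≈ 0.371.

0.371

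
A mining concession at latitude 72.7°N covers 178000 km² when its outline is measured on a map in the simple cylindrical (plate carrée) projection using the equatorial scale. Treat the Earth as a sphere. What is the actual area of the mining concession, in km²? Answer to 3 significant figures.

For the equirectangular projection with φ₀ = 0 (plate carrée), h = 1 along meridians and k = sec φ along parallels.
Areal scale = h·k = 1 × sec φ; at 72.7°, h = 1.000, k = 3.363, so h·k = 3.363.
True area = apparent / (areal scale) = 178000 / 3.363 ≈ 52900 km².

52900 km²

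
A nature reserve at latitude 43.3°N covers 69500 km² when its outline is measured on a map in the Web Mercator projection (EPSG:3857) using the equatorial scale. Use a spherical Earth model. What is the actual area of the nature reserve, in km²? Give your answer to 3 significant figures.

For Mercator, h = k = sec φ (a conformal cylindrical projection has a single point scale, 1/cos φ).
Areal scale = k² = sec²φ = 1/cos²(43.3°) = 1/0.7278² = 1.888.
True area = apparent / (areal scale) = 69500 / 1.888 ≈ 36800 km².

36800 km²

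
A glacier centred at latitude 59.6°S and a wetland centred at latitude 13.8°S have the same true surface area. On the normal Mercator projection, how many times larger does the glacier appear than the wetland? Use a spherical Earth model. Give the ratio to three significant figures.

3.68

Mercator areal scale is sec²φ.
At 59.6°: sec²(59.6°) = 1/0.5060² = 3.905.
At 13.8°: sec²(13.8°) = 1/0.9711² = 1.060.
Ratio = 3.905/1.060 = cos²(13.8°)/cos²(59.6°) ≈ 3.68.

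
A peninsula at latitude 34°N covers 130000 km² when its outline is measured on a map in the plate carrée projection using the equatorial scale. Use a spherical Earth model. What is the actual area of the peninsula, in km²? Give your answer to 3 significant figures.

Plate carrée maps x = Rλ, y = Rφ. The meridian scale is h = 1 and the parallel scale is k = 1/cos φ = sec φ.
Areal scale = h·k = 1 × sec φ; at 34°, h = 1.000, k = 1.206, so h·k = 1.206.
True area = apparent / (areal scale) = 130000 / 1.206 ≈ 108000 km².

108000 km²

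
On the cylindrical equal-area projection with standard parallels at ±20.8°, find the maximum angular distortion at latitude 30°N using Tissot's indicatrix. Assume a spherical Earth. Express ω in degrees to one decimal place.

For cylindrical equal-area with standard parallel φ₀, h = cos φ / cos φ₀ and k = cos φ₀ / cos φ, so h·k = 1.
At 30°: h = 0.9264, k = 1.079; principal scales a = 1.079, b = 0.9264.
sin(ω/2) = (a − b)/(a + b) = 0.1530/2.006 = 0.07630, so ω = 2 arcsin(0.07630) ≈ 8.8°.

8.8°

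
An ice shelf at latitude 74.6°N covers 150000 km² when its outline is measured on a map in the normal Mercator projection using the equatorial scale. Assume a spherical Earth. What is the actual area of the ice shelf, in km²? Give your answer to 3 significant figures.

10600 km²

The Mercator projection is conformal; its linear scale factor is the same in every direction and equals sec φ = 1/cos φ.
Areal scale = k² = sec²φ = 1/cos²(74.6°) = 1/0.2656² = 14.18.
True area = apparent / (areal scale) = 150000 / 14.18 ≈ 10600 km².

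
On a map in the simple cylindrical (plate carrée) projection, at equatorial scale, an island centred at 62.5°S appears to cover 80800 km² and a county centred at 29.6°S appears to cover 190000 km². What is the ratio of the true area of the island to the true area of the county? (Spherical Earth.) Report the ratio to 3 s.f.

0.226

On the plate carrée, areal scale = h·k = 1 × sec φ, so true area = apparent × cos φ.
True area of island: 80800 × cos(62.5°) = 80800 × 0.4617 = 37310 km².
True area of county: 190000 × cos(29.6°) = 190000 × 0.8695 = 165200 km².
Ratio = 37310 / 165200 ≈ 0.226.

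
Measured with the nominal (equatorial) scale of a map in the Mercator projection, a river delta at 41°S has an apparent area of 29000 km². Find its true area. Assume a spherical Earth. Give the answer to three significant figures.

The Mercator projection is conformal; its linear scale factor is the same in every direction and equals sec φ = 1/cos φ.
Areal scale = k² = sec²φ = 1/cos²(41°) = 1/0.7547² = 1.756.
True area = apparent / (areal scale) = 29000 / 1.756 ≈ 16500 km².

16500 km²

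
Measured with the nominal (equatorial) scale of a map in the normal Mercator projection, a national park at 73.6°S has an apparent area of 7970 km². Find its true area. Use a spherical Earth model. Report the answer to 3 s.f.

The Mercator projection is conformal; its linear scale factor is the same in every direction and equals sec φ = 1/cos φ.
Areal scale = k² = sec²φ = 1/cos²(73.6°) = 1/0.2823² = 12.54.
True area = apparent / (areal scale) = 7970 / 12.54 ≈ 635 km².

635 km²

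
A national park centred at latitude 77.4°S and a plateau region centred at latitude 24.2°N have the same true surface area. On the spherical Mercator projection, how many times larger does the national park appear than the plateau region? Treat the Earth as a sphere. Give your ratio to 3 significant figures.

17.5

On Mercator, area is exaggerated by sec²φ = 1/cos²φ.
At 77.4°: sec²(77.4°) = 1/0.2181² = 21.01.
At 24.2°: sec²(24.2°) = 1/0.9121² = 1.202.
Ratio = 21.01/1.202 = cos²(24.2°)/cos²(77.4°) ≈ 17.5.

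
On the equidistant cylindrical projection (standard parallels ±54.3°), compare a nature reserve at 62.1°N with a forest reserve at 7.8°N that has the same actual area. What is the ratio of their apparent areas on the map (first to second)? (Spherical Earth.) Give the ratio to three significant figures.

The equidistant cylindrical projection with φ₀ = 54.3° has h = 1 (meridians true) and k = cos φ₀ / cos φ along parallels.
Areal scale at 62.1°: h·k = 1.000 × 1.247 = 1.247.
Areal scale at 7.8°: h·k = 1.000 × 0.5890 = 0.5890.
Ratio = 1.247/0.5890 ≈ 2.12.

2.12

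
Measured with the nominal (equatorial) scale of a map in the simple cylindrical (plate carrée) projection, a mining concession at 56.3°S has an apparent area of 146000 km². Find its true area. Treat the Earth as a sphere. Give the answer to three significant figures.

81000 km²

In the plate carrée (x = Rλ, y = Rφ), meridians are true-scale (h = 1) and parallels are stretched by k = sec φ.
Areal scale = h·k = 1 × sec φ; at 56.3°, h = 1.000, k = 1.802, so h·k = 1.802.
True area = apparent / (areal scale) = 146000 / 1.802 ≈ 81000 km².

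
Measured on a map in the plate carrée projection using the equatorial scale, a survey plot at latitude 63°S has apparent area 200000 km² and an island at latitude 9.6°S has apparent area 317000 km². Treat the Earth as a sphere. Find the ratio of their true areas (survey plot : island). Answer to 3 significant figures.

0.290

On the plate carrée, areal scale = h·k = 1 × sec φ, so true area = apparent × cos φ.
True area of survey plot: 200000 × cos(63°) = 200000 × 0.4540 = 90800 km².
True area of island: 317000 × cos(9.6°) = 317000 × 0.9860 = 312600 km².
Ratio = 90800 / 312600 ≈ 0.290.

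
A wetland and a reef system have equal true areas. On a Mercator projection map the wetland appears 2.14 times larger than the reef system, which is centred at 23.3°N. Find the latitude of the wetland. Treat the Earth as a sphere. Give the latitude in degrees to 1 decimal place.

On Mercator, (apparent₁)/(apparent₂) = sec²φ₁ / sec²φ₂ when true areas are equal.
cos²φ₂ / cos²φ₁ = 2.14  ⇒  cos φ₁ = cos 23.3° / √2.14 = 0.9184/1.463 = 0.6278.
φ₁ = arccos(0.6278) ≈ 51.1°.

51.1°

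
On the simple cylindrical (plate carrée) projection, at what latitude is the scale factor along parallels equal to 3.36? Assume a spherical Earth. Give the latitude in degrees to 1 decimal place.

Plate carrée: h = 1, k = sec φ along parallels.
sec φ = 3.36  ⇒  cos φ = 0.2976  ⇒  φ ≈ 72.7°.

72.7°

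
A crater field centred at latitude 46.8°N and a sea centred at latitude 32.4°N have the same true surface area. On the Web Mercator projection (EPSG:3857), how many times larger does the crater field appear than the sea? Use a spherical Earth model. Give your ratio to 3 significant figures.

On Mercator, area is exaggerated by sec²φ = 1/cos²φ.
At 46.8°: sec²(46.8°) = 1/0.6845² = 2.134.
At 32.4°: sec²(32.4°) = 1/0.8443² = 1.403.
Ratio = 2.134/1.403 = cos²(32.4°)/cos²(46.8°) ≈ 1.52.

1.52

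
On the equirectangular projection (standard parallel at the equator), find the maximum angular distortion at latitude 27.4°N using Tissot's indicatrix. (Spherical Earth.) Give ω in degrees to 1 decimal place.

For the equirectangular projection with φ₀ = 0 (plate carrée), h = 1 along meridians and k = sec φ along parallels.
At 27.4°: h = 1.000, k = 1.126; principal scales a = 1.126, b = 1.000.
sin(ω/2) = (a − b)/(a + b) = 0.1264/2.126 = 0.05943, so ω = 2 arcsin(0.05943) ≈ 6.8°.

6.8°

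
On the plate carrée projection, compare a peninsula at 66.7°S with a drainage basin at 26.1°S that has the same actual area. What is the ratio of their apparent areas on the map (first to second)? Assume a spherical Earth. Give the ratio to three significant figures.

2.27

For the equirectangular projection with φ₀ = 0 (plate carrée), h = 1 along meridians and k = sec φ along parallels.
Areal scale at 66.7°: h·k = 1.000 × 2.528 = 2.528.
Areal scale at 26.1°: h·k = 1.000 × 1.114 = 1.114.
Ratio = 2.528/1.114 ≈ 2.27.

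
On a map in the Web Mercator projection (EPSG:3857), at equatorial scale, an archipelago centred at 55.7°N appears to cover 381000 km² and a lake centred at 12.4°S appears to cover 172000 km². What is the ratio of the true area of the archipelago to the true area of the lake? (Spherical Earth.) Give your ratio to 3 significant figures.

0.737

On Mercator the areal scale is sec²φ, so true area = apparent × cos²φ.
True area of archipelago: 381000 × cos²(55.7°) = 381000 × 0.3176 = 121000 km².
True area of lake: 172000 × cos²(12.4°) = 172000 × 0.9539 = 164100 km².
Ratio = 121000 / 164100 ≈ 0.737.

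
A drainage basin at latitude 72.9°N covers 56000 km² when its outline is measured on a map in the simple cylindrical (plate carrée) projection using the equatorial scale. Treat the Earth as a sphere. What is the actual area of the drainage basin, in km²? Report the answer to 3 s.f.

16500 km²

For the equirectangular projection with φ₀ = 0 (plate carrée), h = 1 along meridians and k = sec φ along parallels.
Areal scale = h·k = 1 × sec φ; at 72.9°, h = 1.000, k = 3.401, so h·k = 3.401.
True area = apparent / (areal scale) = 56000 / 3.401 ≈ 16500 km².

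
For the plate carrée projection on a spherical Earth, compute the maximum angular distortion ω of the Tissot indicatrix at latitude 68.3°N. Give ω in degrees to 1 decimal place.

54.8°

For the equirectangular projection with φ₀ = 0 (plate carrée), h = 1 along meridians and k = sec φ along parallels.
At 68.3°: h = 1.000, k = 2.705; principal scales a = 2.705, b = 1.000.
sin(ω/2) = (a − b)/(a + b) = 1.705/3.705 = 0.4601, so ω = 2 arcsin(0.4601) ≈ 54.8°.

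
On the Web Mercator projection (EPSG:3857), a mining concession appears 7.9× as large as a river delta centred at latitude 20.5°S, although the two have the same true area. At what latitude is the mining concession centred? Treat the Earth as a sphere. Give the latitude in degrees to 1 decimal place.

On Mercator, (apparent₁)/(apparent₂) = sec²φ₁ / sec²φ₂ when true areas are equal.
cos²φ₂ / cos²φ₁ = 7.9  ⇒  cos φ₁ = cos 20.5° / √7.9 = 0.9367/2.811 = 0.3333.
φ₁ = arccos(0.3333) ≈ 70.5°.

70.5°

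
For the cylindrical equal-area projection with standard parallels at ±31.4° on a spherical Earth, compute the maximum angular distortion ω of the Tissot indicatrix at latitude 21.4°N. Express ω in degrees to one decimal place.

A cylindrical equal-area projection with standard parallel φ₀ has meridian scale h = cos φ / cos φ₀ and parallel scale k = cos φ₀ / cos φ (so areas are preserved, h·k = 1).
At 21.4°: h = 1.091, k = 0.9168; principal scales a = 1.091, b = 0.9168.
sin(ω/2) = (a − b)/(a + b) = 0.1740/2.008 = 0.08670, so ω = 2 arcsin(0.08670) ≈ 9.9°.

9.9°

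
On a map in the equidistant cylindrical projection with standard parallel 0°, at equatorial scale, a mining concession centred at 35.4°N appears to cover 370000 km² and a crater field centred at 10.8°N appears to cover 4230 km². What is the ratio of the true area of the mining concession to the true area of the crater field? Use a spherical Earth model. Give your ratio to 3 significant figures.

On the plate carrée, areal scale = h·k = 1 × sec φ, so true area = apparent × cos φ.
True area of mining concession: 370000 × cos(35.4°) = 370000 × 0.8151 = 301600 km².
True area of crater field: 4230 × cos(10.8°) = 4230 × 0.9823 = 4155 km².
Ratio = 301600 / 4155 ≈ 72.6.

72.6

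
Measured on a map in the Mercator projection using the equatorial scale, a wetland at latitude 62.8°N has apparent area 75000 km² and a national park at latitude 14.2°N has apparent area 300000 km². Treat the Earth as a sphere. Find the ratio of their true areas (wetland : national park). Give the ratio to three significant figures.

Since Mercator area scale is 1/cos²φ, the true area equals the apparent area multiplied by cos²φ.
True area of wetland: 75000 × cos²(62.8°) = 75000 × 0.2089 = 15670 km².
True area of national park: 300000 × cos²(14.2°) = 300000 × 0.9398 = 281900 km².
Ratio = 15670 / 281900 ≈ 0.0556.

0.0556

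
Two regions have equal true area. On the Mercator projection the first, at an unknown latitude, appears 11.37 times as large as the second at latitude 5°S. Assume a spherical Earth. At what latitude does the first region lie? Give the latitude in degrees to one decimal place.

For equal true areas on Mercator, apparent areas scale as sec²φ, so the ratio is cos²φ₂ / cos²φ₁.
cos²φ₂ / cos²φ₁ = 11.37  ⇒  cos φ₁ = cos 5° / √11.37 = 0.9962/3.372 = 0.2954.
φ₁ = arccos(0.2954) ≈ 72.8°.

72.8°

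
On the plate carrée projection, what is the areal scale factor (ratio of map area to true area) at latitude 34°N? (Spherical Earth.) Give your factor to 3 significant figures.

1.21

In the plate carrée (x = Rλ, y = Rφ), meridians are true-scale (h = 1) and parallels are stretched by k = sec φ.
Areal scale = h·k = 1 × sec φ; at 34°, h = 1.000, k = 1.206, so h·k = 1.206.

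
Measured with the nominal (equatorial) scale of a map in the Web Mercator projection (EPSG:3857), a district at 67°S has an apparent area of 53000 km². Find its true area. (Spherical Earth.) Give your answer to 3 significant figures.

The Mercator projection is conformal; its linear scale factor is the same in every direction and equals sec φ = 1/cos φ.
Areal scale = k² = sec²φ = 1/cos²(67°) = 1/0.3907² = 6.550.
True area = apparent / (areal scale) = 53000 / 6.550 ≈ 8090 km².

8090 km²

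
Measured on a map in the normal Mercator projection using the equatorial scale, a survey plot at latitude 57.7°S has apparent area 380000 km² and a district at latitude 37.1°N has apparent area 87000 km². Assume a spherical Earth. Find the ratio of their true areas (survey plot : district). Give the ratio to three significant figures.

Since Mercator area scale is 1/cos²φ, the true area equals the apparent area multiplied by cos²φ.
True area of survey plot: 380000 × cos²(57.7°) = 380000 × 0.2855 = 108500 km².
True area of district: 87000 × cos²(37.1°) = 87000 × 0.6361 = 55340 km².
Ratio = 108500 / 55340 ≈ 1.96.

1.96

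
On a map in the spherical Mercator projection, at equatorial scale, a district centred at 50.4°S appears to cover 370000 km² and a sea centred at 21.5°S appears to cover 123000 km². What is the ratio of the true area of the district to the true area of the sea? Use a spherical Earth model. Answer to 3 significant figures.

Mercator's areal exaggeration is sec²φ; hence true area = (apparent area) · cos²φ.
True area of district: 370000 × cos²(50.4°) = 370000 × 0.4063 = 150300 km².
True area of sea: 123000 × cos²(21.5°) = 123000 × 0.8657 = 106500 km².
Ratio = 150300 / 106500 ≈ 1.41.

1.41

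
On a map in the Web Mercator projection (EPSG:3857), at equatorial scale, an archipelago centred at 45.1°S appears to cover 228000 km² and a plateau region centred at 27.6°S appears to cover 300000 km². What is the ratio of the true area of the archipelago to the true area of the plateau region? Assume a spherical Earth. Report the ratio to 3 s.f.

0.482

On Mercator the areal scale is sec²φ, so true area = apparent × cos²φ.
True area of archipelago: 228000 × cos²(45.1°) = 228000 × 0.4983 = 113600 km².
True area of plateau region: 300000 × cos²(27.6°) = 300000 × 0.7854 = 235600 km².
Ratio = 113600 / 235600 ≈ 0.482.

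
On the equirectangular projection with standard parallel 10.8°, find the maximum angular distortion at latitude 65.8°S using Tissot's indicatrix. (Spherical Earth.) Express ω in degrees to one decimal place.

48.6°

The equidistant cylindrical projection with φ₀ = 10.8° has h = 1 (meridians true) and k = cos φ₀ / cos φ along parallels.
At 65.8°: h = 1.000, k = 2.396; principal scales a = 2.396, b = 1.000.
sin(ω/2) = (a − b)/(a + b) = 1.396/3.396 = 0.4111, so ω = 2 arcsin(0.4111) ≈ 48.6°.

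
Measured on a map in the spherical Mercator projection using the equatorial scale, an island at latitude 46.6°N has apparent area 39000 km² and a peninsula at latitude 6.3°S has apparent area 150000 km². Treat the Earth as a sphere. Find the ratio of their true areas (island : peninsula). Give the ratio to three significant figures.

0.124

Mercator's areal exaggeration is sec²φ; hence true area = (apparent area) · cos²φ.
True area of island: 39000 × cos²(46.6°) = 39000 × 0.4721 = 18410 km².
True area of peninsula: 150000 × cos²(6.3°) = 150000 × 0.9880 = 148200 km².
Ratio = 18410 / 148200 ≈ 0.124.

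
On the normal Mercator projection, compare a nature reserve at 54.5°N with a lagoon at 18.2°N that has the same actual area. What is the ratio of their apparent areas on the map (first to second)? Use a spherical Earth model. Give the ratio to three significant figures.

On Mercator, area is exaggerated by sec²φ = 1/cos²φ.
At 54.5°: sec²(54.5°) = 1/0.5807² = 2.965.
At 18.2°: sec²(18.2°) = 1/0.9500² = 1.108.
Ratio = 2.965/1.108 = cos²(18.2°)/cos²(54.5°) ≈ 2.68.

2.68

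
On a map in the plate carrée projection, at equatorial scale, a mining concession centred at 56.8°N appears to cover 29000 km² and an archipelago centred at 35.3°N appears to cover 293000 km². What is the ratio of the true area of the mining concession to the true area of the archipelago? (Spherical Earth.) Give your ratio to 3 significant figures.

0.0664

On the plate carrée, areal scale = h·k = 1 × sec φ, so true area = apparent × cos φ.
True area of mining concession: 29000 × cos(56.8°) = 29000 × 0.5476 = 15880 km².
True area of archipelago: 293000 × cos(35.3°) = 293000 × 0.8161 = 239100 km².
Ratio = 15880 / 239100 ≈ 0.0664.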